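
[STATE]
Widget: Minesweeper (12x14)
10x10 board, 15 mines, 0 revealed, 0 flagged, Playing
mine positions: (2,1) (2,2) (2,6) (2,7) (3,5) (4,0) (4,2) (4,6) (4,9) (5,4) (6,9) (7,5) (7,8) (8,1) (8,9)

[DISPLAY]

■■■■■■■■■■  
■■■■■■■■■■  
■■■■■■■■■■  
■■■■■■■■■■  
■■■■■■■■■■  
■■■■■■■■■■  
■■■■■■■■■■  
■■■■■■■■■■  
■■■■■■■■■■  
■■■■■■■■■■  
            
            
            
            


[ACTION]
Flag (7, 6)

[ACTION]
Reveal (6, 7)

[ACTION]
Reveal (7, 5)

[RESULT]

■■■■■■■■■■  
■■■■■■■■■■  
■✹✹■■■✹✹■■  
■■■■■✹■■■■  
✹■✹■■■✹■■✹  
■■■■✹■■■■■  
■■■■■■■1■✹  
■■■■■✹⚑■✹■  
■✹■■■■■■■✹  
■■■■■■■■■■  
            
            
            
            


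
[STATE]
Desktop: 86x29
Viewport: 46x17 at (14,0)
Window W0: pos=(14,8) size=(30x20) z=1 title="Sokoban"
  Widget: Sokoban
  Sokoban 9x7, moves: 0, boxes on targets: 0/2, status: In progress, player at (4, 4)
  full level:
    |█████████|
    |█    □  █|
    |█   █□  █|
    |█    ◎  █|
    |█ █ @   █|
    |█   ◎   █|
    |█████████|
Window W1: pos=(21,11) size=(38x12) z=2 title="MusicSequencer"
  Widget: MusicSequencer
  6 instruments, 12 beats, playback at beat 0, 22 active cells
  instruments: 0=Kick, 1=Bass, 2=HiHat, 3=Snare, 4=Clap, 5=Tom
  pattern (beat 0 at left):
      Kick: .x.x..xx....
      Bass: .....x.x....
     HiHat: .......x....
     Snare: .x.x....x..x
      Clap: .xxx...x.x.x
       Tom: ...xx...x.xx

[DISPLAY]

                                              
                                              
                                              
                                              
                                              
                                              
                                              
                                              
┏━━━━━━━━━━━━━━━━━━━━━━━━━━━━┓                
┃ Sokoban                    ┃                
┠────────────────────────────┨                
┃██████┏━━━━━━━━━━━━━━━━━━━━━━━━━━━━━━━━━━━━┓ 
┃█    □┃ MusicSequencer                     ┃ 
┃█   █□┠────────────────────────────────────┨ 
┃█    ◎┃      ▼12345678901                  ┃ 
┃█ █ @ ┃  Kick·█·█··██····                  ┃ 
┃█   ◎ ┃  Bass·····█·█····                  ┃ 


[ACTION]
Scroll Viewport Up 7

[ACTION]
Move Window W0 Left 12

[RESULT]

                                              
                                              
                                              
                                              
                                              
                                              
                                              
                                              
━━━━━━━━━━━━━━━━━┓                            
                 ┃                            
─────────────────┨                            
       ┏━━━━━━━━━━━━━━━━━━━━━━━━━━━━━━━━━━━━┓ 
       ┃ MusicSequencer                     ┃ 
       ┠────────────────────────────────────┨ 
       ┃      ▼12345678901                  ┃ 
       ┃  Kick·█·█··██····                  ┃ 
       ┃  Bass·····█·█····                  ┃ 


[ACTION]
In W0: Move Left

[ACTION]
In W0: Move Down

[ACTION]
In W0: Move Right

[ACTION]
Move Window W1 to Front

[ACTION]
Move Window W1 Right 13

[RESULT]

                                              
                                              
                                              
                                              
                                              
                                              
                                              
                                              
━━━━━━━━━━━━━━━━━┓                            
                 ┃                            
─────────────────┨                            
                 ┃  ┏━━━━━━━━━━━━━━━━━━━━━━━━━
                 ┃  ┃ MusicSequencer          
                 ┃  ┠─────────────────────────
                 ┃  ┃      ▼12345678901       
                 ┃  ┃  Kick·█·█··██····       
                 ┃  ┃  Bass·····█·█····       


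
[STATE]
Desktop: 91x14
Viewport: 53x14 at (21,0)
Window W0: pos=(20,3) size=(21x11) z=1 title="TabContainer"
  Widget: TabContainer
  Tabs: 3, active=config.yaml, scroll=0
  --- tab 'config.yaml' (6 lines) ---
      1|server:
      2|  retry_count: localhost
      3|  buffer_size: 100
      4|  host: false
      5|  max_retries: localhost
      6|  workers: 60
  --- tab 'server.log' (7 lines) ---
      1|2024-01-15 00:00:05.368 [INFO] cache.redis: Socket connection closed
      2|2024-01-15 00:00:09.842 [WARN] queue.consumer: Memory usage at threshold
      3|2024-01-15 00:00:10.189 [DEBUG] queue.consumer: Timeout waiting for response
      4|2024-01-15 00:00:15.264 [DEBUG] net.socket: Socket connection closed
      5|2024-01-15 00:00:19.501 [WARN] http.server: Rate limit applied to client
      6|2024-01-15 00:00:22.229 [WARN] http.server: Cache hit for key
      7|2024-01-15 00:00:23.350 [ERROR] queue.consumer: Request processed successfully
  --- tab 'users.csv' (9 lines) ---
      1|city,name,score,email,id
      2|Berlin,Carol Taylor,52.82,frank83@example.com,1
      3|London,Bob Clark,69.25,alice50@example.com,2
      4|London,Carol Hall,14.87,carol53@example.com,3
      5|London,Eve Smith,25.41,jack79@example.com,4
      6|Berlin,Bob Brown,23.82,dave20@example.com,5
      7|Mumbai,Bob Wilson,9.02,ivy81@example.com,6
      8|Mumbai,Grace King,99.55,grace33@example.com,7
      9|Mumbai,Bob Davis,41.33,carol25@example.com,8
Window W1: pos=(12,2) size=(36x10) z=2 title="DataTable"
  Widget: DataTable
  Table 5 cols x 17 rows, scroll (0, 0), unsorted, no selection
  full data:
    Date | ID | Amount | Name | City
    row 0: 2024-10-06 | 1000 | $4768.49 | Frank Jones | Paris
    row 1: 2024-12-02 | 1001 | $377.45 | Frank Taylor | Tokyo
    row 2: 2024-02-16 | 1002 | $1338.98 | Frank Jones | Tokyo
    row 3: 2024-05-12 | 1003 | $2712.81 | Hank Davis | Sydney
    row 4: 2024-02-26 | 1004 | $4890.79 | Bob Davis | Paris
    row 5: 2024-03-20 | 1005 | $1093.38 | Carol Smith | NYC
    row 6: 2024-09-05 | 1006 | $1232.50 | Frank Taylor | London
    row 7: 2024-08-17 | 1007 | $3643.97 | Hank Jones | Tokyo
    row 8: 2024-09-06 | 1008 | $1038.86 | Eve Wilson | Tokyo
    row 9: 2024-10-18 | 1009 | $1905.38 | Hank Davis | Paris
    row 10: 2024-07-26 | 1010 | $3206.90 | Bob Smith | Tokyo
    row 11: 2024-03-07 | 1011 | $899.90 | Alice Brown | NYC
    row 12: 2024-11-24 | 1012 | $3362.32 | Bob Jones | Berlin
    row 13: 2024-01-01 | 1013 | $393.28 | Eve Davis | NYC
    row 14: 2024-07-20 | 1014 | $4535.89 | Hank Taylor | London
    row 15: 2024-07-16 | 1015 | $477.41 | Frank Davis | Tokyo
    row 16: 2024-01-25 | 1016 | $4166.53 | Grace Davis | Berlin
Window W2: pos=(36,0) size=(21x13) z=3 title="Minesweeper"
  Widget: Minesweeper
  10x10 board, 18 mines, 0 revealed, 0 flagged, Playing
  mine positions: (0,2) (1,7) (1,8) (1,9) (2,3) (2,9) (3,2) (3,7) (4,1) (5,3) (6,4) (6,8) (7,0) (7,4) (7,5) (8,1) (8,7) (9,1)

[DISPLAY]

               ┏━━━━━━━━━━━━━━━━━━━┓                 
               ┃ Minesweeper       ┃                 
━━━━━━━━━━━━━━━┠───────────────────┨                 
le             ┃■■■■■■■■■■         ┃                 
───────────────┃■■■■■■■■■■         ┃                 
  │ID  │Amount ┃■■■■■■■■■■         ┃                 
──┼────┼───────┃■■■■■■■■■■         ┃                 
06│1000│$4768.4┃■■■■■■■■■■         ┃                 
02│1001│$377.45┃■■■■■■■■■■         ┃                 
16│1002│$1338.9┃■■■■■■■■■■         ┃                 
12│1003│$2712.8┃■■■■■■■■■■         ┃                 
━━━━━━━━━━━━━━━┃■■■■■■■■■■         ┃                 
  max_retries: ┗━━━━━━━━━━━━━━━━━━━┛                 
━━━━━━━━━━━━━━━━━━━┛                                 


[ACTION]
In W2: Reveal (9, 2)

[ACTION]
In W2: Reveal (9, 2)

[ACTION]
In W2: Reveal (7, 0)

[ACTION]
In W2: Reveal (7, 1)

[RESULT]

               ┏━━━━━━━━━━━━━━━━━━━┓                 
               ┃ Minesweeper       ┃                 
━━━━━━━━━━━━━━━┠───────────────────┨                 
le             ┃■■✹■■■■■■■         ┃                 
───────────────┃■■■■■■■✹✹✹         ┃                 
  │ID  │Amount ┃■■■✹■■■■■✹         ┃                 
──┼────┼───────┃■■✹■■■■✹■■         ┃                 
06│1000│$4768.4┃■✹■■■■■■■■         ┃                 
02│1001│$377.45┃■■■✹■■■■■■         ┃                 
16│1002│$1338.9┃■■■■✹■■■✹■         ┃                 
12│1003│$2712.8┃✹■■■✹✹■■■■         ┃                 
━━━━━━━━━━━━━━━┃■✹■■■■■✹■■         ┃                 
  max_retries: ┗━━━━━━━━━━━━━━━━━━━┛                 
━━━━━━━━━━━━━━━━━━━┛                                 


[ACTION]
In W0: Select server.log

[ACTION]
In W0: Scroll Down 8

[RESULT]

               ┏━━━━━━━━━━━━━━━━━━━┓                 
               ┃ Minesweeper       ┃                 
━━━━━━━━━━━━━━━┠───────────────────┨                 
le             ┃■■✹■■■■■■■         ┃                 
───────────────┃■■■■■■■✹✹✹         ┃                 
  │ID  │Amount ┃■■■✹■■■■■✹         ┃                 
──┼────┼───────┃■■✹■■■■✹■■         ┃                 
06│1000│$4768.4┃■✹■■■■■■■■         ┃                 
02│1001│$377.45┃■■■✹■■■■■■         ┃                 
16│1002│$1338.9┃■■■■✹■■■✹■         ┃                 
12│1003│$2712.8┃✹■■■✹✹■■■■         ┃                 
━━━━━━━━━━━━━━━┃■✹■■■■■✹■■         ┃                 
               ┗━━━━━━━━━━━━━━━━━━━┛                 
━━━━━━━━━━━━━━━━━━━┛                                 


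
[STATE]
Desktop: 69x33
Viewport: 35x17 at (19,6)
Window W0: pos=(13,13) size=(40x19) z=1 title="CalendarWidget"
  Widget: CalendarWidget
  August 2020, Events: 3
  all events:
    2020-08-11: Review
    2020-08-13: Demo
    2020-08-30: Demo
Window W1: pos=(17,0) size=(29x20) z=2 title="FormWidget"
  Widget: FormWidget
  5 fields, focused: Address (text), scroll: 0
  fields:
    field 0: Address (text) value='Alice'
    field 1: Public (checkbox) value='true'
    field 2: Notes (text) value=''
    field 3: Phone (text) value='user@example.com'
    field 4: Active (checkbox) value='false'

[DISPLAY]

 Phone:      [user@exampl]┃        
 Active:     [ ]          ┃        
                          ┃        
                          ┃        
                          ┃        
                          ┃        
                          ┃        
                          ┃━━━━━━┓ 
                          ┃      ┃ 
                          ┃──────┨ 
                          ┃      ┃ 
                          ┃      ┃ 
                          ┃      ┃ 
━━━━━━━━━━━━━━━━━━━━━━━━━━┛      ┃ 
* 12 13* 14 15 16                ┃ 
 19 20 21 22 23                  ┃ 
 26 27 28 29 30*                 ┃ 


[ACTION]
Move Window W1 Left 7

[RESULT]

      [user@exampl]┃               
:     [ ]          ┃               
                   ┃               
                   ┃               
                   ┃               
                   ┃               
                   ┃               
                   ┃━━━━━━━━━━━━━┓ 
                   ┃             ┃ 
                   ┃─────────────┨ 
                   ┃             ┃ 
                   ┃             ┃ 
                   ┃             ┃ 
━━━━━━━━━━━━━━━━━━━┛             ┃ 
* 12 13* 14 15 16                ┃ 
 19 20 21 22 23                  ┃ 
 26 27 28 29 30*                 ┃ 


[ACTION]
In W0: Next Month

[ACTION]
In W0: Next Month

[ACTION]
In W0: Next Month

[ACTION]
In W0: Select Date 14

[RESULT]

      [user@exampl]┃               
:     [ ]          ┃               
                   ┃               
                   ┃               
                   ┃               
                   ┃               
                   ┃               
                   ┃━━━━━━━━━━━━━┓ 
                   ┃             ┃ 
                   ┃─────────────┨ 
                   ┃             ┃ 
                   ┃             ┃ 
                   ┃             ┃ 
━━━━━━━━━━━━━━━━━━━┛             ┃ 
 11 12 13 [14] 15                ┃ 
 18 19 20 21 22                  ┃ 
 25 26 27 28 29                  ┃ 


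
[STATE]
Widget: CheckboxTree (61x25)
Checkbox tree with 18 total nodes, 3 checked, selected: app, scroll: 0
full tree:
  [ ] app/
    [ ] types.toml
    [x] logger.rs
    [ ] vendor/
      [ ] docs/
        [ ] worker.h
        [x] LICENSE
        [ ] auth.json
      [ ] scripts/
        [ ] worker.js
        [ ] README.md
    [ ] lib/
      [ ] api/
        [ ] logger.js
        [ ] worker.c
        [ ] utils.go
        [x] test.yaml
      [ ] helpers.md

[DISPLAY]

>[-] app/                                                    
   [ ] types.toml                                            
   [x] logger.rs                                             
   [-] vendor/                                               
     [-] docs/                                               
       [ ] worker.h                                          
       [x] LICENSE                                           
       [ ] auth.json                                         
     [ ] scripts/                                            
       [ ] worker.js                                         
       [ ] README.md                                         
   [-] lib/                                                  
     [-] api/                                                
       [ ] logger.js                                         
       [ ] worker.c                                          
       [ ] utils.go                                          
       [x] test.yaml                                         
     [ ] helpers.md                                          
                                                             
                                                             
                                                             
                                                             
                                                             
                                                             
                                                             


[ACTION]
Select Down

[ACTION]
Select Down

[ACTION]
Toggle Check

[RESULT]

 [-] app/                                                    
   [ ] types.toml                                            
>  [ ] logger.rs                                             
   [-] vendor/                                               
     [-] docs/                                               
       [ ] worker.h                                          
       [x] LICENSE                                           
       [ ] auth.json                                         
     [ ] scripts/                                            
       [ ] worker.js                                         
       [ ] README.md                                         
   [-] lib/                                                  
     [-] api/                                                
       [ ] logger.js                                         
       [ ] worker.c                                          
       [ ] utils.go                                          
       [x] test.yaml                                         
     [ ] helpers.md                                          
                                                             
                                                             
                                                             
                                                             
                                                             
                                                             
                                                             


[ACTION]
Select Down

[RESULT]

 [-] app/                                                    
   [ ] types.toml                                            
   [ ] logger.rs                                             
>  [-] vendor/                                               
     [-] docs/                                               
       [ ] worker.h                                          
       [x] LICENSE                                           
       [ ] auth.json                                         
     [ ] scripts/                                            
       [ ] worker.js                                         
       [ ] README.md                                         
   [-] lib/                                                  
     [-] api/                                                
       [ ] logger.js                                         
       [ ] worker.c                                          
       [ ] utils.go                                          
       [x] test.yaml                                         
     [ ] helpers.md                                          
                                                             
                                                             
                                                             
                                                             
                                                             
                                                             
                                                             


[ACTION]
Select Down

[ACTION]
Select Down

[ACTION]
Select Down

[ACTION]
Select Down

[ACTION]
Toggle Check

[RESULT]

 [-] app/                                                    
   [ ] types.toml                                            
   [ ] logger.rs                                             
   [-] vendor/                                               
     [-] docs/                                               
       [ ] worker.h                                          
       [x] LICENSE                                           
>      [x] auth.json                                         
     [ ] scripts/                                            
       [ ] worker.js                                         
       [ ] README.md                                         
   [-] lib/                                                  
     [-] api/                                                
       [ ] logger.js                                         
       [ ] worker.c                                          
       [ ] utils.go                                          
       [x] test.yaml                                         
     [ ] helpers.md                                          
                                                             
                                                             
                                                             
                                                             
                                                             
                                                             
                                                             


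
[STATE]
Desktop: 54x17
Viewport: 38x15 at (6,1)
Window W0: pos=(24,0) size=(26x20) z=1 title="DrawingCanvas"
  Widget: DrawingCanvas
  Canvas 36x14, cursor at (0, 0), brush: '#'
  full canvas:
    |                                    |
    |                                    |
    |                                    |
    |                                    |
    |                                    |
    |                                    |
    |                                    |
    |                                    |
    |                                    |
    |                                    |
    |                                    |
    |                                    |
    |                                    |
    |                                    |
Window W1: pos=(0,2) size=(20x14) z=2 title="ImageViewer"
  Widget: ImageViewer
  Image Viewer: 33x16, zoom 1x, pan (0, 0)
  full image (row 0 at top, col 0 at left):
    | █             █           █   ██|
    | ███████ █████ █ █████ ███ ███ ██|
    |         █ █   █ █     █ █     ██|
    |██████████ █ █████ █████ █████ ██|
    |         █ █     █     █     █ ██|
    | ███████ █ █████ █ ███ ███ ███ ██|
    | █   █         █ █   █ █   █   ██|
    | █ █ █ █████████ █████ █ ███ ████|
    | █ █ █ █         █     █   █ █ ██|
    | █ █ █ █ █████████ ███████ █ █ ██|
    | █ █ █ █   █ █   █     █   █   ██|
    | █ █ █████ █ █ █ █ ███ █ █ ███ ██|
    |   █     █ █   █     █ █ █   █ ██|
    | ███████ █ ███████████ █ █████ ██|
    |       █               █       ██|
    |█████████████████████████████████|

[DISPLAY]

                  ┃ DrawingCanvas     
━━━━━━━━━━━━━┓    ┠───────────────────
eViewer      ┃    ┃+                  
─────────────┨    ┃                   
          █  ┃    ┃                   
███ █████ █ █┃    ┃                   
    █ █   █ █┃    ┃                   
█████ █ █████┃    ┃                   
    █ █     █┃    ┃                   
███ █ █████ █┃    ┃                   
█         █ █┃    ┃                   
█ █████████ █┃    ┃                   
█ █         █┃    ┃                   
█ █ █████████┃    ┃                   
━━━━━━━━━━━━━┛    ┃                   


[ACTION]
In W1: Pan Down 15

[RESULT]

                  ┃ DrawingCanvas     
━━━━━━━━━━━━━┓    ┠───────────────────
eViewer      ┃    ┃+                  
─────────────┨    ┃                   
█████████████┃    ┃                   
             ┃    ┃                   
             ┃    ┃                   
             ┃    ┃                   
             ┃    ┃                   
             ┃    ┃                   
             ┃    ┃                   
             ┃    ┃                   
             ┃    ┃                   
             ┃    ┃                   
━━━━━━━━━━━━━┛    ┃                   


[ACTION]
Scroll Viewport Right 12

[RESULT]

        ┃ DrawingCanvas          ┃    
━━━┓    ┠────────────────────────┨    
   ┃    ┃+                       ┃    
───┨    ┃                        ┃    
███┃    ┃                        ┃    
   ┃    ┃                        ┃    
   ┃    ┃                        ┃    
   ┃    ┃                        ┃    
   ┃    ┃                        ┃    
   ┃    ┃                        ┃    
   ┃    ┃                        ┃    
   ┃    ┃                        ┃    
   ┃    ┃                        ┃    
   ┃    ┃                        ┃    
━━━┛    ┃                        ┃    


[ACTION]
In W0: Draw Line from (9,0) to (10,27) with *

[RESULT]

        ┃ DrawingCanvas          ┃    
━━━┓    ┠────────────────────────┨    
   ┃    ┃+                       ┃    
───┨    ┃                        ┃    
███┃    ┃                        ┃    
   ┃    ┃                        ┃    
   ┃    ┃                        ┃    
   ┃    ┃                        ┃    
   ┃    ┃                        ┃    
   ┃    ┃                        ┃    
   ┃    ┃                        ┃    
   ┃    ┃**************          ┃    
   ┃    ┃              **********┃    
   ┃    ┃                        ┃    
━━━┛    ┃                        ┃    


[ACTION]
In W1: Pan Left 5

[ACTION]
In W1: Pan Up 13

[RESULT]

        ┃ DrawingCanvas          ┃    
━━━┓    ┠────────────────────────┨    
   ┃    ┃+                       ┃    
───┨    ┃                        ┃    
█ █┃    ┃                        ┃    
███┃    ┃                        ┃    
  █┃    ┃                        ┃    
█ █┃    ┃                        ┃    
█ █┃    ┃                        ┃    
█ █┃    ┃                        ┃    
  █┃    ┃                        ┃    
███┃    ┃**************          ┃    
  █┃    ┃              **********┃    
█ █┃    ┃                        ┃    
━━━┛    ┃                        ┃    


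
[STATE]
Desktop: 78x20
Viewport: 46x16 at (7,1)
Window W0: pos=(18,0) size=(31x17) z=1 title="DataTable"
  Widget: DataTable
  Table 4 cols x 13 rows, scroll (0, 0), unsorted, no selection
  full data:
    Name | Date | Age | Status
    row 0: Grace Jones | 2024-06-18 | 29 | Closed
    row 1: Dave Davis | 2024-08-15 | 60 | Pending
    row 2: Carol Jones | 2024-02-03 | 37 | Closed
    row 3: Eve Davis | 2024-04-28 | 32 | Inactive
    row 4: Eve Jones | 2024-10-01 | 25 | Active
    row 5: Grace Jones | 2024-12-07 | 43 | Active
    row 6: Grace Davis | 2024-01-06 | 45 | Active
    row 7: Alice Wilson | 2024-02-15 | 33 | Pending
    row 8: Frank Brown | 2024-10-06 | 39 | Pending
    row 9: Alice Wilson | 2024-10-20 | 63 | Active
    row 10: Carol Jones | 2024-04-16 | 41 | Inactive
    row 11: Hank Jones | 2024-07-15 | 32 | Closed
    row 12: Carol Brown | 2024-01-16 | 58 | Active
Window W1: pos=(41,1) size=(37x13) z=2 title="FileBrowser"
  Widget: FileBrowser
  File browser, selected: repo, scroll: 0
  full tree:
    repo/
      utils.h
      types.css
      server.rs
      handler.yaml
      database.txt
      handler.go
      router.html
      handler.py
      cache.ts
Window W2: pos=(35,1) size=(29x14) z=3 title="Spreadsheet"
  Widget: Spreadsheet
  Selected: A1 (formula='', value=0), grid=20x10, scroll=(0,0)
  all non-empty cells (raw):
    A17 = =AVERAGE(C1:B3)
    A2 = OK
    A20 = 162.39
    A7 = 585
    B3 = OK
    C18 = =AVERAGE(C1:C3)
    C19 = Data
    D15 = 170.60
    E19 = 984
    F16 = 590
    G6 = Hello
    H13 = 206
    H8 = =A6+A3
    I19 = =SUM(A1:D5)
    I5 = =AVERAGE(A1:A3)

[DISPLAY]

           ┃ DataTable      ┏━━━━━━━━━━━━━━━━━
           ┠────────────────┃ Spreadsheet     
           ┃Name        │Dat┠─────────────────
           ┃────────────┼───┃A1:              
           ┃Grace Jones │202┃       A       B 
           ┃Dave Davis  │202┃-----------------
           ┃Carol Jones │202┃  1      [0]     
           ┃Eve Davis   │202┃  2 OK           
           ┃Eve Jones   │202┃  3        0OK   
           ┃Grace Jones │202┃  4        0     
           ┃Grace Davis │202┃  5        0     
           ┃Alice Wilson│202┃  6        0     
           ┃Frank Brown │202┃  7      585     
           ┃Alice Wilson│202┗━━━━━━━━━━━━━━━━━
           ┃Carol Jones │2024-04-16│41 │I┃    
           ┗━━━━━━━━━━━━━━━━━━━━━━━━━━━━━┛    


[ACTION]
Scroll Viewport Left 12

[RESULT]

                  ┃ DataTable      ┏━━━━━━━━━━
                  ┠────────────────┃ Spreadshe
                  ┃Name        │Dat┠──────────
                  ┃────────────┼───┃A1:       
                  ┃Grace Jones │202┃       A  
                  ┃Dave Davis  │202┃----------
                  ┃Carol Jones │202┃  1      [
                  ┃Eve Davis   │202┃  2 OK    
                  ┃Eve Jones   │202┃  3       
                  ┃Grace Jones │202┃  4       
                  ┃Grace Davis │202┃  5       
                  ┃Alice Wilson│202┃  6       
                  ┃Frank Brown │202┃  7      5
                  ┃Alice Wilson│202┗━━━━━━━━━━
                  ┃Carol Jones │2024-04-16│41 
                  ┗━━━━━━━━━━━━━━━━━━━━━━━━━━━


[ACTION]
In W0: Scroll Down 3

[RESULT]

                  ┃ DataTable      ┏━━━━━━━━━━
                  ┠────────────────┃ Spreadshe
                  ┃Name        │Dat┠──────────
                  ┃────────────┼───┃A1:       
                  ┃Carol Jones │202┃       A  
                  ┃Eve Davis   │202┃----------
                  ┃Eve Jones   │202┃  1      [
                  ┃Grace Jones │202┃  2 OK    
                  ┃Grace Davis │202┃  3       
                  ┃Alice Wilson│202┃  4       
                  ┃Frank Brown │202┃  5       
                  ┃Alice Wilson│202┃  6       
                  ┃Carol Jones │202┃  7      5
                  ┃Hank Jones  │202┗━━━━━━━━━━
                  ┃Carol Brown │2024-01-16│58 
                  ┗━━━━━━━━━━━━━━━━━━━━━━━━━━━


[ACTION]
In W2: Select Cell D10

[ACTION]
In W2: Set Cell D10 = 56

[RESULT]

                  ┃ DataTable      ┏━━━━━━━━━━
                  ┠────────────────┃ Spreadshe
                  ┃Name        │Dat┠──────────
                  ┃────────────┼───┃D10: 56   
                  ┃Carol Jones │202┃       A  
                  ┃Eve Davis   │202┃----------
                  ┃Eve Jones   │202┃  1       
                  ┃Grace Jones │202┃  2 OK    
                  ┃Grace Davis │202┃  3       
                  ┃Alice Wilson│202┃  4       
                  ┃Frank Brown │202┃  5       
                  ┃Alice Wilson│202┃  6       
                  ┃Carol Jones │202┃  7      5
                  ┃Hank Jones  │202┗━━━━━━━━━━
                  ┃Carol Brown │2024-01-16│58 
                  ┗━━━━━━━━━━━━━━━━━━━━━━━━━━━


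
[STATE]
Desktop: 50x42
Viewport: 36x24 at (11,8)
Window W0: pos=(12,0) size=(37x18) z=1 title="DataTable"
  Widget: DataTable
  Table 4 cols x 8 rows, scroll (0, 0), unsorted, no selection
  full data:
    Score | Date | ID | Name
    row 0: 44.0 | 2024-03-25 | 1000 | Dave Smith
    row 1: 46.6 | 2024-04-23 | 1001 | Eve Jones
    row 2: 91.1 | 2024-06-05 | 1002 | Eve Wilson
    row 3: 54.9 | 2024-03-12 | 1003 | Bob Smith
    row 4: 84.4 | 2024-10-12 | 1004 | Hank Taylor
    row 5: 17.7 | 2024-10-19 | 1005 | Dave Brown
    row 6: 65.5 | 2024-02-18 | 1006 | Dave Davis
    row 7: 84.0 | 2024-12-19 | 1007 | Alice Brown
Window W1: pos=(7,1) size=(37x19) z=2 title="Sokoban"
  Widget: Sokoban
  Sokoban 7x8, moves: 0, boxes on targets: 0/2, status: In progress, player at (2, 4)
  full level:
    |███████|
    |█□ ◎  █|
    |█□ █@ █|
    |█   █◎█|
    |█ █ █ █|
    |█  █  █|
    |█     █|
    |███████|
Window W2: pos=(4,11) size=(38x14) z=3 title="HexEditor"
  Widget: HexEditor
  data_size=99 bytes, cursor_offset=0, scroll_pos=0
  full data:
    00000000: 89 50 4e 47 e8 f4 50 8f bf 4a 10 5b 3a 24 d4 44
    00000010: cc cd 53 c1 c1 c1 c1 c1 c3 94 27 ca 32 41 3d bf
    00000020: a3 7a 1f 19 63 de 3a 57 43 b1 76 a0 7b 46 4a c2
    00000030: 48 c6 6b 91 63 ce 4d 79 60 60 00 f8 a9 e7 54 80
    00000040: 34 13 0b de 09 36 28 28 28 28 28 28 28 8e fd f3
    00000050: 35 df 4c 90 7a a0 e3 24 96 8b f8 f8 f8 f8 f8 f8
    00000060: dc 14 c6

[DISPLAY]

 █ █                            ┃   
█  █                            ┃or 
   █                            ┃n  
━━━━━━━━━━━━━━━━━━━━━━━━━━━━━━┓ ┃s  
itor                          ┃ ┃wn 
──────────────────────────────┨ ┃   
00  89 50 4e 47 e8 f4 50 8f  b┃ ┃   
10  cc cd 53 c1 c1 c1 c1 c1  c┃ ┃   
20  a3 7a 1f 19 63 de 3a 57  4┃ ┃   
30  48 c6 6b 91 63 ce 4d 79  6┃ ┃━━━
40  34 13 0b de 09 36 28 28  2┃ ┃   
50  35 df 4c 90 7a a0 e3 24  9┃━┛   
60  dc 14 c6                  ┃     
                              ┃     
                              ┃     
                              ┃     
━━━━━━━━━━━━━━━━━━━━━━━━━━━━━━┛     
                                    
                                    
                                    
                                    
                                    
                                    
                                    


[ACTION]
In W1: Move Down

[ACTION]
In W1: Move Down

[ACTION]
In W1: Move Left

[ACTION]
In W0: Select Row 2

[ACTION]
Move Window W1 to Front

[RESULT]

 █ █                            ┃   
█  █                            ┃or 
   █                            ┃n  
████                            ┃s  
es: 0  0/2                      ┃wn 
                                ┃   
                                ┃   
                                ┃   
                                ┃   
                                ┃━━━
                                ┃   
━━━━━━━━━━━━━━━━━━━━━━━━━━━━━━━━┛   
60  dc 14 c6                  ┃     
                              ┃     
                              ┃     
                              ┃     
━━━━━━━━━━━━━━━━━━━━━━━━━━━━━━┛     
                                    
                                    
                                    
                                    
                                    
                                    
                                    


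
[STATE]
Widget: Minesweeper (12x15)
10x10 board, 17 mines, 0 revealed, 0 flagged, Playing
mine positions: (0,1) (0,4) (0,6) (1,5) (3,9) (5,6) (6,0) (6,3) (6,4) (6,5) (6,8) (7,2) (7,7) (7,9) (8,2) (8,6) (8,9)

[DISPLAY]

■■■■■■■■■■  
■■■■■■■■■■  
■■■■■■■■■■  
■■■■■■■■■■  
■■■■■■■■■■  
■■■■■■■■■■  
■■■■■■■■■■  
■■■■■■■■■■  
■■■■■■■■■■  
■■■■■■■■■■  
            
            
            
            
            


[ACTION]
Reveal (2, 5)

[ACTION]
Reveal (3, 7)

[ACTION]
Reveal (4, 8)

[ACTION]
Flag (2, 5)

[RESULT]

■■■■■■■1    
11112■21    
    111 11  
        1■  
     1111■  
111233■■■■  
■■■■■■■■■■  
■■■■■■■■■■  
■■■■■■■■■■  
■■■■■■■■■■  
            
            
            
            
            


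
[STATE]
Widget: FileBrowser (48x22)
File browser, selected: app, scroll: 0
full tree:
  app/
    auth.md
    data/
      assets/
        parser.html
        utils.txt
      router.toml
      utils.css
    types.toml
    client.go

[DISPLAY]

> [-] app/                                      
    auth.md                                     
    [+] data/                                   
    types.toml                                  
    client.go                                   
                                                
                                                
                                                
                                                
                                                
                                                
                                                
                                                
                                                
                                                
                                                
                                                
                                                
                                                
                                                
                                                
                                                


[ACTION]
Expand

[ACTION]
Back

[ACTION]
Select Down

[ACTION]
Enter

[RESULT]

  [-] app/                                      
  > auth.md                                     
    [+] data/                                   
    types.toml                                  
    client.go                                   
                                                
                                                
                                                
                                                
                                                
                                                
                                                
                                                
                                                
                                                
                                                
                                                
                                                
                                                
                                                
                                                
                                                
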